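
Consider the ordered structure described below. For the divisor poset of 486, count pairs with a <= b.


The order relation is {(a,b) : a <= b}, reflexive so it includes (a,a).
Examples: (1,1), (1,162), (1,18), (1,2), (1,243), ...
Total ordered pairs: 63


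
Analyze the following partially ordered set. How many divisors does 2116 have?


Divisors of 2116: [1, 2, 4, 23, 46, 92, 529, 1058, 2116]
Count: 9


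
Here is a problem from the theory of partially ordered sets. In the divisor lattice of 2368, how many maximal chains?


A maximal chain goes from the minimum element to a maximal element via cover relations.
Counting all min-to-max paths in the cover graph.
Total maximal chains: 7


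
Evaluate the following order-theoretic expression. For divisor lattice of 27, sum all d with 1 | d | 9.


Interval [1,9] in divisors of 27: [1, 3, 9]
Sum = 13


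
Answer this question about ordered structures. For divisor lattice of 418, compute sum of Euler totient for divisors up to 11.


Divisors of 418 up to 11: [1, 2, 11]
phi values: [1, 1, 10]
Sum = 12


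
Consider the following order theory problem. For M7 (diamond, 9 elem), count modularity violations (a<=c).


Modular law: if a <= c then a v (b ^ c) = (a v b) ^ c.
Check all triples (a,b,c) with a <= c among 9 elements.
This lattice is modular (diamonds M_m and their chain-products are modular).
Total violating triples: 0


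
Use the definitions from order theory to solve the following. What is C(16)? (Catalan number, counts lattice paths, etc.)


C(n) = C(2n, n) / (n+1).
C(32, 16) = 601080390
C(16) = 601080390 / 17 = 35357670


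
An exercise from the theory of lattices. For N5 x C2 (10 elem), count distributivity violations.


Distributive law: a ^ (b v c) = (a ^ b) v (a ^ c).
Check all 10^3 = 1000 ordered triples (a,b,c).
  e.g. a=(b,0), b=(a,0), c=(c,0): lhs=(b,0) != rhs=(a,0)
  e.g. a=(b,0), b=(a,0), c=(c,1): lhs=(b,0) != rhs=(a,0)
Total violating triples: 16


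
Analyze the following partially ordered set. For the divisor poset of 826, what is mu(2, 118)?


In a divisor lattice, mu(a,b) = mu(b/a) where mu is the classical Mobius function.
b/a = 118/2 = 59
Prime factorization of 59: primes [59]
59 is squarefree with 1 prime factor(s), so mu(59) = (-1)^1 = -1


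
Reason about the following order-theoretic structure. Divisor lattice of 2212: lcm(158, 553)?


Join=lcm.
gcd(158,553)=79
lcm=1106


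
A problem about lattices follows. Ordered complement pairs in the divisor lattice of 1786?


Complement pair (a,b): a meet b = bottom, a join b = top.
Here: gcd(a,b)=1 and lcm(a,b)=1786, i.e. a*b=1786 with a,b coprime.
Pairs found: (1,1786), (2,893), (19,94), (38,47), ... (4 more)
Total ordered pairs: 8


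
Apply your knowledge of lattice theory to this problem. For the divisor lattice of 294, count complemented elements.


An element a is complemented if some b has a meet b = bottom, a join b = top.
a is complemented iff gcd(a, n/a)=1, i.e. a is a unitary divisor of 294.
Complemented elements: 1, 2, 3, 6, 49, 98, ... (2 more)
Count: 8


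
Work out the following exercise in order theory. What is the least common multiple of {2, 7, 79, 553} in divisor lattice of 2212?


In a divisor lattice, join = lcm (least common multiple).
Compute lcm iteratively: start with first element, then lcm(current, next).
Elements: [2, 7, 79, 553]
lcm(2,7) = 14
lcm(14,79) = 1106
lcm(1106,553) = 1106
Final lcm = 1106


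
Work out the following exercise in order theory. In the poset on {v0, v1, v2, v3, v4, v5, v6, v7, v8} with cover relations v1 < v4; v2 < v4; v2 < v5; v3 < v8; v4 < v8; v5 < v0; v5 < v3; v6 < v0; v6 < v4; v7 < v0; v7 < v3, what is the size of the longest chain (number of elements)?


A chain is a totally ordered subset; we count the number of elements in a maximum chain.
Compute, for each element x, the size of the longest chain ending at x:
  v1: 1
  v2: 1
  v6: 1
  v7: 1
  v5: 2
  v3: 3
  ...
A maximum chain: v2 < v5 < v3 < v8
Number of elements in the longest chain: 4


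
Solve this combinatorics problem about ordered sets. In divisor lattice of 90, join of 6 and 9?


In a divisor lattice, join = lcm (least common multiple).
gcd(6,9) = 3
lcm(6,9) = 6*9/gcd = 54/3 = 18


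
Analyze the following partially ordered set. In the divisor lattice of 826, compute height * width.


Height = length of longest chain minus 1; width = size of largest antichain.
A maximum chain: 1 | 59 | 413 | 826  (height 3).
A maximum antichain: {2, 7, 59}  (width 3).
Product = 3 * 3 = 9


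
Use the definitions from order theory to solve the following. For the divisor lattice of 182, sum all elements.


sigma(n) = sum of divisors.
Divisors of 182: [1, 2, 7, 13, 14, 26, 91, 182]
Sum = 336


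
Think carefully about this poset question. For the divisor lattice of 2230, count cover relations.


A cover relation a -< b holds when a < b with no c strictly between.
Cover relations:
  1 -< 2
  1 -< 5
  1 -< 223
  2 -< 10
  2 -< 446
  5 -< 10
  5 -< 1115
  10 -< 2230
  ...4 more
Total: 12


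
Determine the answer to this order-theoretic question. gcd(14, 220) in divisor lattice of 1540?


Meet=gcd.
gcd(14,220)=2


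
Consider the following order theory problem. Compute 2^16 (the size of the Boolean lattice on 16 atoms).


Power set = 2^n.
2^16 = 65536


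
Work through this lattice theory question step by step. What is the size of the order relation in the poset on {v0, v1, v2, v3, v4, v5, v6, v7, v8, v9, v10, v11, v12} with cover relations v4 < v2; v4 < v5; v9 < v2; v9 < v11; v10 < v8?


The order relation is {(a,b) : a <= b}, reflexive so it includes (a,a).
Examples: (v0,v0), (v1,v1), (v10,v10), (v10,v8), (v11,v11), ...
Total ordered pairs: 18


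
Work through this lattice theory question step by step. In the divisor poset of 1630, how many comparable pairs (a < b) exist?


A comparable pair {a,b} has a < b or b < a in the order.
Count unordered pairs where one element is strictly below the other.
Examples: {1,2}, {1,5}, {1,10}, {1,163}, ...
Total comparable pairs: 19


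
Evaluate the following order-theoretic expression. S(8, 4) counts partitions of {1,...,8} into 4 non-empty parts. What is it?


S(n,k) = k*S(n-1,k) + S(n-1,k-1).
S(7,4) = 350, S(7,3) = 301
S(8,4) = 4*350 + 301 = 1400 + 301
S(8,4) = 1701


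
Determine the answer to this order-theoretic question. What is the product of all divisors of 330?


Divisors of 330: [1, 2, 3, 5, 6, 10, 11, 15, 22, 30, 33, 55, 66, 110, 165, 330]
Product = n^(d(n)/2) = 330^(16/2)
Product = 140640861824100000000


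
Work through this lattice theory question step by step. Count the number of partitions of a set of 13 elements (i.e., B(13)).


B(n) = number of set partitions of an n-element set.
B(n) satisfies the recurrence: B(n+1) = sum_k C(n,k)*B(k).
B(13) = 27644437


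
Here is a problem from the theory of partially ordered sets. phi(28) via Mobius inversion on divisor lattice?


phi(n) = n * prod_{p|n} (1 - 1/p).
Prime divisors of 28: [2, 7]
phi(28) = 28 * (1 - 1/2) * (1 - 1/7)
phi(28) = 12


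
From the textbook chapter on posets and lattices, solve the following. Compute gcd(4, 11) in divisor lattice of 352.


In a divisor lattice, meet = gcd (greatest common divisor).
By Euclidean algorithm or factoring: gcd(4,11) = 1


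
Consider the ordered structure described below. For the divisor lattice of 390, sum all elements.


sigma(n) = sum of divisors.
Divisors of 390: [1, 2, 3, 5, 6, 10, 13, 15, 26, 30, 39, 65, 78, 130, 195, 390]
Sum = 1008


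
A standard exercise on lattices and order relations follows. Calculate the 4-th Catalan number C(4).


C(n) = C(2n, n) / (n+1).
C(8, 4) = 70
C(4) = 70 / 5 = 14


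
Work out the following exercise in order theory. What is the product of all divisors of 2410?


Divisors of 2410: [1, 2, 5, 10, 241, 482, 1205, 2410]
Product = n^(d(n)/2) = 2410^(8/2)
Product = 33734025610000


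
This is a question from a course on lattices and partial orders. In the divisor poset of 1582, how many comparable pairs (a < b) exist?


A comparable pair {a,b} has a < b or b < a in the order.
Count unordered pairs where one element is strictly below the other.
Examples: {1,2}, {1,7}, {1,14}, {1,113}, ...
Total comparable pairs: 19


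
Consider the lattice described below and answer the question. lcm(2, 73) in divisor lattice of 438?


Join=lcm.
gcd(2,73)=1
lcm=146


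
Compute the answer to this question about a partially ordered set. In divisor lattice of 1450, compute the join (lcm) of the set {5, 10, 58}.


In a divisor lattice, join = lcm (least common multiple).
Compute lcm iteratively: start with first element, then lcm(current, next).
Elements: [5, 10, 58]
lcm(5,10) = 10
lcm(10,58) = 290
Final lcm = 290


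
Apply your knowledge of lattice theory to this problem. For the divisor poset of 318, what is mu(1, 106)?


In a divisor lattice, mu(a,b) = mu(b/a) where mu is the classical Mobius function.
b/a = 106/1 = 106
Prime factorization of 106: primes [2, 53]
106 is squarefree with 2 prime factor(s), so mu(106) = (-1)^2 = 1


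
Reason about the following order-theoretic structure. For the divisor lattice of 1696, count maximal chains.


A maximal chain goes from the minimum element to a maximal element via cover relations.
Counting all min-to-max paths in the cover graph.
Total maximal chains: 6


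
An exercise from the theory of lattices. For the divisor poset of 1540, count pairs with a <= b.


The order relation is {(a,b) : a <= b}, reflexive so it includes (a,a).
Examples: (1,1), (1,10), (1,11), (1,110), (1,14), ...
Total ordered pairs: 162


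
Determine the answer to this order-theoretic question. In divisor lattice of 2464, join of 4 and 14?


In a divisor lattice, join = lcm (least common multiple).
gcd(4,14) = 2
lcm(4,14) = 4*14/gcd = 56/2 = 28


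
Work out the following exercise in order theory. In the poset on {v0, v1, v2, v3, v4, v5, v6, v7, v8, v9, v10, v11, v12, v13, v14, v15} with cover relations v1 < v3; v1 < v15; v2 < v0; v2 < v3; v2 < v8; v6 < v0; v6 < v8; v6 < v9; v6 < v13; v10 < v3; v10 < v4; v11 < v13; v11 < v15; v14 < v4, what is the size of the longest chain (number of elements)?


A chain is a totally ordered subset; we count the number of elements in a maximum chain.
Compute, for each element x, the size of the longest chain ending at x:
  v1: 1
  v2: 1
  v5: 1
  v6: 1
  v7: 1
  v10: 1
  ...
A maximum chain: v2 < v0
Number of elements in the longest chain: 2


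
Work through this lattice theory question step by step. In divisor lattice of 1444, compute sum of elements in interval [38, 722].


Interval [38,722] in divisors of 1444: [38, 722]
Sum = 760


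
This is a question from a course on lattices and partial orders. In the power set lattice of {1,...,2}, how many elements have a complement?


An element a is complemented if some b has a meet b = bottom, a join b = top.
every subset A has complement S\A, so all elements are complemented.
Complemented elements: {}, {1}, {2}, {1,2}
Count: 4


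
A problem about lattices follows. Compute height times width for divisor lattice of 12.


Height = length of longest chain minus 1; width = size of largest antichain.
A maximum chain: 1 | 3 | 6 | 12  (height 3).
A maximum antichain: {2, 3}  (width 2).
Product = 3 * 2 = 6


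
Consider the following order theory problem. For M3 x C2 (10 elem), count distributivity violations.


Distributive law: a ^ (b v c) = (a ^ b) v (a ^ c).
Check all 10^3 = 1000 ordered triples (a,b,c).
  e.g. a=(a1,0), b=(a2,0), c=(a3,0): lhs=(a1,0) != rhs=(0,0)
  e.g. a=(a1,0), b=(a2,0), c=(a3,1): lhs=(a1,0) != rhs=(0,0)
Total violating triples: 48


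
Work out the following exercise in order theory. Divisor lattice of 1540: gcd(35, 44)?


Meet=gcd.
gcd(35,44)=1


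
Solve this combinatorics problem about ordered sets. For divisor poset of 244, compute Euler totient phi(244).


phi(n) = n * prod_{p|n} (1 - 1/p).
Prime divisors of 244: [2, 61]
phi(244) = 244 * (1 - 1/2) * (1 - 1/61)
phi(244) = 120


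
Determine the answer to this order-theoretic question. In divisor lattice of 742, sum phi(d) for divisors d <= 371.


Divisors of 742 up to 371: [1, 2, 7, 14, 53, 106, 371]
phi values: [1, 1, 6, 6, 52, 52, 312]
Sum = 430


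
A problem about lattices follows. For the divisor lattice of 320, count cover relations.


A cover relation a -< b holds when a < b with no c strictly between.
Cover relations:
  1 -< 2
  1 -< 5
  2 -< 4
  2 -< 10
  4 -< 8
  4 -< 20
  5 -< 10
  8 -< 16
  ...11 more
Total: 19


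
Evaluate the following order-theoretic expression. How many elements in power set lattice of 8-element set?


Power set = 2^n.
2^8 = 256


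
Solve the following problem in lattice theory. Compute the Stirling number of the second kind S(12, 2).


S(n,k) = k*S(n-1,k) + S(n-1,k-1).
S(11,2) = 1023, S(11,1) = 1
S(12,2) = 2*1023 + 1 = 2046 + 1
S(12,2) = 2047


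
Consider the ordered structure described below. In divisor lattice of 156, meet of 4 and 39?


In a divisor lattice, meet = gcd (greatest common divisor).
By Euclidean algorithm or factoring: gcd(4,39) = 1


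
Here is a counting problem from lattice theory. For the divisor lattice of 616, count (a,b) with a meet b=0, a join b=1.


Complement pair (a,b): a meet b = bottom, a join b = top.
Here: gcd(a,b)=1 and lcm(a,b)=616, i.e. a*b=616 with a,b coprime.
Pairs found: (1,616), (7,88), (8,77), (11,56), ... (4 more)
Total ordered pairs: 8


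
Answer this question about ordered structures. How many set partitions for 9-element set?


B(n) = number of set partitions of an n-element set.
B(n) satisfies the recurrence: B(n+1) = sum_k C(n,k)*B(k).
B(9) = 21147


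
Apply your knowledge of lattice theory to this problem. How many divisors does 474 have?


Divisors of 474: [1, 2, 3, 6, 79, 158, 237, 474]
Count: 8


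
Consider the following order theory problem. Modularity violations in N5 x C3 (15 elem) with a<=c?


Modular law: if a <= c then a v (b ^ c) = (a v b) ^ c.
Check all triples (a,b,c) with a <= c among 15 elements.
  e.g. a=(a,0), b=(c,0), c=(b,0): lhs=(a,0) != rhs=(b,0)
  e.g. a=(a,0), b=(c,1), c=(b,0): lhs=(a,0) != rhs=(b,0)
Total violating triples: 18


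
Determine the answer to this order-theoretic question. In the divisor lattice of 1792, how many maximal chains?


A maximal chain goes from the minimum element to a maximal element via cover relations.
Counting all min-to-max paths in the cover graph.
Total maximal chains: 9


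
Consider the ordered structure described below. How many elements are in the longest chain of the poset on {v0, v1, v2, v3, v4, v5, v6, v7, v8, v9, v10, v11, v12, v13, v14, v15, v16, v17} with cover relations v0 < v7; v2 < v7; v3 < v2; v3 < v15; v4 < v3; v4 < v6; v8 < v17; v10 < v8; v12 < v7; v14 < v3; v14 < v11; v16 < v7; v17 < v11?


A chain is a totally ordered subset; we count the number of elements in a maximum chain.
Compute, for each element x, the size of the longest chain ending at x:
  v0: 1
  v1: 1
  v4: 1
  v5: 1
  v9: 1
  v10: 1
  ...
A maximum chain: v4 < v3 < v2 < v7
Number of elements in the longest chain: 4


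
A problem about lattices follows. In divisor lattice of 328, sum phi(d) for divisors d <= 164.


Divisors of 328 up to 164: [1, 2, 4, 8, 41, 82, 164]
phi values: [1, 1, 2, 4, 40, 40, 80]
Sum = 168


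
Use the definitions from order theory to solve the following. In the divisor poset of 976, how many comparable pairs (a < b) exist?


A comparable pair {a,b} has a < b or b < a in the order.
Count unordered pairs where one element is strictly below the other.
Examples: {1,2}, {1,4}, {1,8}, {1,16}, ...
Total comparable pairs: 35


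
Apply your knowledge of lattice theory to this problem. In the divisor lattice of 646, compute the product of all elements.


Divisors of 646: [1, 2, 17, 19, 34, 38, 323, 646]
Product = n^(d(n)/2) = 646^(8/2)
Product = 174152643856


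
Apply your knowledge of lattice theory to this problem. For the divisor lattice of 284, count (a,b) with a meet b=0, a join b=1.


Complement pair (a,b): a meet b = bottom, a join b = top.
Here: gcd(a,b)=1 and lcm(a,b)=284, i.e. a*b=284 with a,b coprime.
Pairs found: (1,284), (4,71), (71,4), (284,1)
Total ordered pairs: 4


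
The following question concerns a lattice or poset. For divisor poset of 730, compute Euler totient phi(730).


phi(n) = n * prod_{p|n} (1 - 1/p).
Prime divisors of 730: [2, 5, 73]
phi(730) = 730 * (1 - 1/2) * (1 - 1/5) * (1 - 1/73)
phi(730) = 288


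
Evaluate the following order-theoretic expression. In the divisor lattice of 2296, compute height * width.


Height = length of longest chain minus 1; width = size of largest antichain.
A maximum chain: 1 | 41 | 287 | 574 | 1148 | 2296  (height 5).
A maximum antichain: {4, 14, 82, 287}  (width 4).
Product = 5 * 4 = 20


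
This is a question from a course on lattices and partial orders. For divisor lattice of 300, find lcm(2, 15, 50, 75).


In a divisor lattice, join = lcm (least common multiple).
Compute lcm iteratively: start with first element, then lcm(current, next).
Elements: [2, 15, 50, 75]
lcm(2,15) = 30
lcm(30,50) = 150
lcm(150,75) = 150
Final lcm = 150


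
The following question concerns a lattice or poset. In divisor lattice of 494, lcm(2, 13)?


Join=lcm.
gcd(2,13)=1
lcm=26


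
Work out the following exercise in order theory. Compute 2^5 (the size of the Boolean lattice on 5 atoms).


Power set = 2^n.
2^5 = 32


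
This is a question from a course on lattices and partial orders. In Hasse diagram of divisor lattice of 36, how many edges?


A cover relation a -< b holds when a < b with no c strictly between.
Cover relations:
  1 -< 2
  1 -< 3
  2 -< 4
  2 -< 6
  3 -< 6
  3 -< 9
  4 -< 12
  6 -< 12
  ...4 more
Total: 12


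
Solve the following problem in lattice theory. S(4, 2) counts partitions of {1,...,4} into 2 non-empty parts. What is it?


S(n,k) = k*S(n-1,k) + S(n-1,k-1).
S(3,2) = 3, S(3,1) = 1
S(4,2) = 2*3 + 1 = 6 + 1
S(4,2) = 7


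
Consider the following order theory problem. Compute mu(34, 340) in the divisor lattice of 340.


In a divisor lattice, mu(a,b) = mu(b/a) where mu is the classical Mobius function.
b/a = 340/34 = 10
Prime factorization of 10: primes [2, 5]
10 is squarefree with 2 prime factor(s), so mu(10) = (-1)^2 = 1


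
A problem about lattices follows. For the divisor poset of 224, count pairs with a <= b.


The order relation is {(a,b) : a <= b}, reflexive so it includes (a,a).
Examples: (1,1), (1,112), (1,14), (1,16), (1,2), ...
Total ordered pairs: 63


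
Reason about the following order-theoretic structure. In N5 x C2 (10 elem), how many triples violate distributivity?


Distributive law: a ^ (b v c) = (a ^ b) v (a ^ c).
Check all 10^3 = 1000 ordered triples (a,b,c).
  e.g. a=(b,0), b=(a,0), c=(c,0): lhs=(b,0) != rhs=(a,0)
  e.g. a=(b,0), b=(a,0), c=(c,1): lhs=(b,0) != rhs=(a,0)
Total violating triples: 16


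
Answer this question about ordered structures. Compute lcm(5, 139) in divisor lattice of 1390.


In a divisor lattice, join = lcm (least common multiple).
gcd(5,139) = 1
lcm(5,139) = 5*139/gcd = 695/1 = 695


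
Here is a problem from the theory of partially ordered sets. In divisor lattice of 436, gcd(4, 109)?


Meet=gcd.
gcd(4,109)=1


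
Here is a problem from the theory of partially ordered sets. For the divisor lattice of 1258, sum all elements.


sigma(n) = sum of divisors.
Divisors of 1258: [1, 2, 17, 34, 37, 74, 629, 1258]
Sum = 2052


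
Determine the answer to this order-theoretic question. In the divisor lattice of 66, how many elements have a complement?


An element a is complemented if some b has a meet b = bottom, a join b = top.
a is complemented iff gcd(a, n/a)=1, i.e. a is a unitary divisor of 66.
Complemented elements: 1, 2, 3, 6, 11, 22, ... (2 more)
Count: 8


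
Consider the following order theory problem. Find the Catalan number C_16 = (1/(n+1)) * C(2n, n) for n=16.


C(n) = C(2n, n) / (n+1).
C(32, 16) = 601080390
C(16) = 601080390 / 17 = 35357670


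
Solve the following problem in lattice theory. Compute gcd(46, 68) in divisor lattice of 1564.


In a divisor lattice, meet = gcd (greatest common divisor).
By Euclidean algorithm or factoring: gcd(46,68) = 2


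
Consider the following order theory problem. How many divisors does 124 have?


Divisors of 124: [1, 2, 4, 31, 62, 124]
Count: 6


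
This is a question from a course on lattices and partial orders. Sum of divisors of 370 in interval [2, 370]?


Interval [2,370] in divisors of 370: [2, 10, 74, 370]
Sum = 456


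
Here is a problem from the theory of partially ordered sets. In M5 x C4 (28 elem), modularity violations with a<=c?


Modular law: if a <= c then a v (b ^ c) = (a v b) ^ c.
Check all triples (a,b,c) with a <= c among 28 elements.
This lattice is modular (diamonds M_m and their chain-products are modular).
Total violating triples: 0


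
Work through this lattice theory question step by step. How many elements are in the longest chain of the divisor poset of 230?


A chain is a totally ordered subset; we count the number of elements in a maximum chain.
Compute, for each element x, the size of the longest chain ending at x:
  1: 1
  2: 2
  5: 2
  23: 2
  10: 3
  46: 3
  ...
A maximum chain: 1 < 2 < 10 < 230
Number of elements in the longest chain: 4


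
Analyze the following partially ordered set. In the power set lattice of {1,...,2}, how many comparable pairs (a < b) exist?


A comparable pair {a,b} has a < b or b < a in the order.
Count unordered pairs where one element is strictly below the other.
Examples: {{},{1}}, {{},{2}}, {{},{1,2}}, {{1},{1,2}}, ...
Total comparable pairs: 5


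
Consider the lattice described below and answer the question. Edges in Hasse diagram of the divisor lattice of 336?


A cover relation a -< b holds when a < b with no c strictly between.
Cover relations:
  1 -< 2
  1 -< 3
  1 -< 7
  2 -< 4
  2 -< 6
  2 -< 14
  3 -< 6
  3 -< 21
  ...28 more
Total: 36


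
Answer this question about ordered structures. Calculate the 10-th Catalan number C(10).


C(n) = C(2n, n) / (n+1).
C(20, 10) = 184756
C(10) = 184756 / 11 = 16796


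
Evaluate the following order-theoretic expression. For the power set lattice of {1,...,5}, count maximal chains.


A maximal chain goes from the minimum element to a maximal element via cover relations.
Counting all min-to-max paths in the cover graph.
Total maximal chains: 120


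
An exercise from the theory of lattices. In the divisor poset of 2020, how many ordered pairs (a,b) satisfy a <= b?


The order relation is {(a,b) : a <= b}, reflexive so it includes (a,a).
Examples: (1,1), (1,10), (1,101), (1,1010), (1,2), ...
Total ordered pairs: 54


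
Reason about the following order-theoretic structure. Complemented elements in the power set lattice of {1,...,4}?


An element a is complemented if some b has a meet b = bottom, a join b = top.
every subset A has complement S\A, so all elements are complemented.
Complemented elements: {}, {1}, {2}, {3}, {4}, {1,2}, ... (10 more)
Count: 16


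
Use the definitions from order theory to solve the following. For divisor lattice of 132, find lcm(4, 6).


In a divisor lattice, join = lcm (least common multiple).
Compute lcm iteratively: start with first element, then lcm(current, next).
Elements: [4, 6]
lcm(4,6) = 12
Final lcm = 12


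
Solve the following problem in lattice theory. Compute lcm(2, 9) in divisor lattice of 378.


In a divisor lattice, join = lcm (least common multiple).
gcd(2,9) = 1
lcm(2,9) = 2*9/gcd = 18/1 = 18


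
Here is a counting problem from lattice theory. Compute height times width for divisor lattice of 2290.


Height = length of longest chain minus 1; width = size of largest antichain.
A maximum chain: 1 | 229 | 1145 | 2290  (height 3).
A maximum antichain: {2, 5, 229}  (width 3).
Product = 3 * 3 = 9


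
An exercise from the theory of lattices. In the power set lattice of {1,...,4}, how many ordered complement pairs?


Complement pair (a,b): a meet b = bottom, a join b = top.
Here: A intersect B = {} and A union B = {1,...,4}.
Pairs found: ({},{1,2,3,4}), ({1},{2,3,4}), ({2},{1,3,4}), ({3},{1,2,4}), ... (12 more)
Total ordered pairs: 16


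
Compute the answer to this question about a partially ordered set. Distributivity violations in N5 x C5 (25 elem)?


Distributive law: a ^ (b v c) = (a ^ b) v (a ^ c).
Check all 25^3 = 15625 ordered triples (a,b,c).
  e.g. a=(b,0), b=(a,0), c=(c,0): lhs=(b,0) != rhs=(a,0)
  e.g. a=(b,0), b=(a,0), c=(c,1): lhs=(b,0) != rhs=(a,0)
Total violating triples: 250


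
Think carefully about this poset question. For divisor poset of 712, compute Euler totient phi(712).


phi(n) = n * prod_{p|n} (1 - 1/p).
Prime divisors of 712: [2, 89]
phi(712) = 712 * (1 - 1/2) * (1 - 1/89)
phi(712) = 352


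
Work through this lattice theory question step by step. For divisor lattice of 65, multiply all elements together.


Divisors of 65: [1, 5, 13, 65]
Product = n^(d(n)/2) = 65^(4/2)
Product = 4225


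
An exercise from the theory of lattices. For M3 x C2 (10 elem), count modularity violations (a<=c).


Modular law: if a <= c then a v (b ^ c) = (a v b) ^ c.
Check all triples (a,b,c) with a <= c among 10 elements.
This lattice is modular (diamonds M_m and their chain-products are modular).
Total violating triples: 0


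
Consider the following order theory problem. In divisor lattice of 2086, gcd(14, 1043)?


Meet=gcd.
gcd(14,1043)=7


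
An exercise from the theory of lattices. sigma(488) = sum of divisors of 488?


sigma(n) = sum of divisors.
Divisors of 488: [1, 2, 4, 8, 61, 122, 244, 488]
Sum = 930


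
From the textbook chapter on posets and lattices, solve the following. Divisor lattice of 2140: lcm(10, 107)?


Join=lcm.
gcd(10,107)=1
lcm=1070


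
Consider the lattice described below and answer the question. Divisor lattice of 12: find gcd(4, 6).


In a divisor lattice, meet = gcd (greatest common divisor).
By Euclidean algorithm or factoring: gcd(4,6) = 2


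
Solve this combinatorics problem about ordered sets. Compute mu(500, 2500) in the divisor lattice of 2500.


In a divisor lattice, mu(a,b) = mu(b/a) where mu is the classical Mobius function.
b/a = 2500/500 = 5
Prime factorization of 5: primes [5]
5 is squarefree with 1 prime factor(s), so mu(5) = (-1)^1 = -1


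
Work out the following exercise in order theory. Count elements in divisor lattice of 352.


Divisors of 352: [1, 2, 4, 8, 11, 16, 22, 32, 44, 88, 176, 352]
Count: 12


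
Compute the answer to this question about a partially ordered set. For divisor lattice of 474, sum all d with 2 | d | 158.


Interval [2,158] in divisors of 474: [2, 158]
Sum = 160


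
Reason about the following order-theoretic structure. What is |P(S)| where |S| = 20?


Power set = 2^n.
2^20 = 1048576


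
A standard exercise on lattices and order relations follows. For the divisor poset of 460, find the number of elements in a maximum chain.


A chain is a totally ordered subset; we count the number of elements in a maximum chain.
Compute, for each element x, the size of the longest chain ending at x:
  1: 1
  2: 2
  5: 2
  23: 2
  4: 3
  10: 3
  ...
A maximum chain: 1 < 2 < 4 < 20 < 460
Number of elements in the longest chain: 5


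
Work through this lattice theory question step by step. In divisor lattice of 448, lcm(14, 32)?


Join=lcm.
gcd(14,32)=2
lcm=224


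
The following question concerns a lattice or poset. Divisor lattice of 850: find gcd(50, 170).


In a divisor lattice, meet = gcd (greatest common divisor).
By Euclidean algorithm or factoring: gcd(50,170) = 10


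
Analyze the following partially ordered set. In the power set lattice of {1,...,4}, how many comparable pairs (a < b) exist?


A comparable pair {a,b} has a < b or b < a in the order.
Count unordered pairs where one element is strictly below the other.
Examples: {{},{1}}, {{},{2}}, {{},{3}}, {{},{4}}, ...
Total comparable pairs: 65


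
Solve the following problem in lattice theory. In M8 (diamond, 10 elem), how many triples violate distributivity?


Distributive law: a ^ (b v c) = (a ^ b) v (a ^ c).
Check all 10^3 = 1000 ordered triples (a,b,c).
  e.g. a=a1, b=a2, c=a3: lhs=a1 != rhs=0
  e.g. a=a1, b=a2, c=a4: lhs=a1 != rhs=0
Total violating triples: 336


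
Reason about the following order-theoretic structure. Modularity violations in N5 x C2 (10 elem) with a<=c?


Modular law: if a <= c then a v (b ^ c) = (a v b) ^ c.
Check all triples (a,b,c) with a <= c among 10 elements.
  e.g. a=(a,0), b=(c,0), c=(b,0): lhs=(a,0) != rhs=(b,0)
  e.g. a=(a,0), b=(c,1), c=(b,0): lhs=(a,0) != rhs=(b,0)
Total violating triples: 6


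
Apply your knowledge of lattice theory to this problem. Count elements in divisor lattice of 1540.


Divisors of 1540: [1, 2, 4, 5, 7, 10, 11, 14, 20, 22, 28, 35, 44, 55, 70, 77, 110, 140, 154, 220, 308, 385, 770, 1540]
Count: 24


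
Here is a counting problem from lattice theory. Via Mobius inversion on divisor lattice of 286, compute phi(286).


phi(n) = n * prod_{p|n} (1 - 1/p).
Prime divisors of 286: [2, 11, 13]
phi(286) = 286 * (1 - 1/2) * (1 - 1/11) * (1 - 1/13)
phi(286) = 120


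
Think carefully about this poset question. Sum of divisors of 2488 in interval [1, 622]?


Interval [1,622] in divisors of 2488: [1, 2, 311, 622]
Sum = 936


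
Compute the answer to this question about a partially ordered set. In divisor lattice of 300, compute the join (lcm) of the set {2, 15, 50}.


In a divisor lattice, join = lcm (least common multiple).
Compute lcm iteratively: start with first element, then lcm(current, next).
Elements: [2, 15, 50]
lcm(2,15) = 30
lcm(30,50) = 150
Final lcm = 150


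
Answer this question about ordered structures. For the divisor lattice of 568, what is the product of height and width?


Height = length of longest chain minus 1; width = size of largest antichain.
A maximum chain: 1 | 71 | 142 | 284 | 568  (height 4).
A maximum antichain: {2, 71}  (width 2).
Product = 4 * 2 = 8


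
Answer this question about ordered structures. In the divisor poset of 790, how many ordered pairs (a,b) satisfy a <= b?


The order relation is {(a,b) : a <= b}, reflexive so it includes (a,a).
Examples: (1,1), (1,10), (1,158), (1,2), (1,395), ...
Total ordered pairs: 27


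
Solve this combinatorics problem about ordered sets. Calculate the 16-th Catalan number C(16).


C(n) = C(2n, n) / (n+1).
C(32, 16) = 601080390
C(16) = 601080390 / 17 = 35357670


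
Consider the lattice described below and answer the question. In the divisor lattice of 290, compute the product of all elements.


Divisors of 290: [1, 2, 5, 10, 29, 58, 145, 290]
Product = n^(d(n)/2) = 290^(8/2)
Product = 7072810000


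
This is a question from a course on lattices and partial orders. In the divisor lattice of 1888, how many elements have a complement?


An element a is complemented if some b has a meet b = bottom, a join b = top.
a is complemented iff gcd(a, n/a)=1, i.e. a is a unitary divisor of 1888.
Complemented elements: 1, 32, 59, 1888
Count: 4


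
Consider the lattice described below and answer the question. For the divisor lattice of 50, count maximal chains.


A maximal chain goes from the minimum element to a maximal element via cover relations.
Counting all min-to-max paths in the cover graph.
Total maximal chains: 3


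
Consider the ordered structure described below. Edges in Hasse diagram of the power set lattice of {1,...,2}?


A cover relation a -< b holds when a < b with no c strictly between.
Cover relations:
  {} -< {1}
  {} -< {2}
  {1} -< {1,2}
  {2} -< {1,2}
Total: 4


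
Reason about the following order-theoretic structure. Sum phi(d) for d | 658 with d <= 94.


Divisors of 658 up to 94: [1, 2, 7, 14, 47, 94]
phi values: [1, 1, 6, 6, 46, 46]
Sum = 106


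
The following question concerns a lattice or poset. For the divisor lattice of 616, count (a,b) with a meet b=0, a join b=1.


Complement pair (a,b): a meet b = bottom, a join b = top.
Here: gcd(a,b)=1 and lcm(a,b)=616, i.e. a*b=616 with a,b coprime.
Pairs found: (1,616), (7,88), (8,77), (11,56), ... (4 more)
Total ordered pairs: 8


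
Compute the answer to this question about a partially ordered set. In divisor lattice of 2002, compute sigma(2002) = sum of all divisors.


sigma(n) = sum of divisors.
Divisors of 2002: [1, 2, 7, 11, 13, 14, 22, 26, 77, 91, 143, 154, 182, 286, 1001, 2002]
Sum = 4032


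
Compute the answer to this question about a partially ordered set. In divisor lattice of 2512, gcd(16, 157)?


Meet=gcd.
gcd(16,157)=1


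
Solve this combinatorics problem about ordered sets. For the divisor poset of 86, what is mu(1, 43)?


In a divisor lattice, mu(a,b) = mu(b/a) where mu is the classical Mobius function.
b/a = 43/1 = 43
Prime factorization of 43: primes [43]
43 is squarefree with 1 prime factor(s), so mu(43) = (-1)^1 = -1


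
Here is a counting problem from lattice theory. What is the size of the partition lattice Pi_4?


B(n) = number of set partitions of an n-element set.
B(n) satisfies the recurrence: B(n+1) = sum_k C(n,k)*B(k).
B(4) = 15


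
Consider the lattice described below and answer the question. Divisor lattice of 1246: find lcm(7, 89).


In a divisor lattice, join = lcm (least common multiple).
gcd(7,89) = 1
lcm(7,89) = 7*89/gcd = 623/1 = 623


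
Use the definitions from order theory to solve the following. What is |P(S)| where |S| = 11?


Power set = 2^n.
2^11 = 2048


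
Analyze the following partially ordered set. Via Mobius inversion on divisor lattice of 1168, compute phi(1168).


phi(n) = n * prod_{p|n} (1 - 1/p).
Prime divisors of 1168: [2, 73]
phi(1168) = 1168 * (1 - 1/2) * (1 - 1/73)
phi(1168) = 576


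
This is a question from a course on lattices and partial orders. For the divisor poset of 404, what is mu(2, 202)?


In a divisor lattice, mu(a,b) = mu(b/a) where mu is the classical Mobius function.
b/a = 202/2 = 101
Prime factorization of 101: primes [101]
101 is squarefree with 1 prime factor(s), so mu(101) = (-1)^1 = -1


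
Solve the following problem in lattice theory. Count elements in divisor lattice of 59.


Divisors of 59: [1, 59]
Count: 2


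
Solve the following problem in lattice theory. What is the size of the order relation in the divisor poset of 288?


The order relation is {(a,b) : a <= b}, reflexive so it includes (a,a).
Examples: (1,1), (1,12), (1,144), (1,16), (1,18), ...
Total ordered pairs: 126


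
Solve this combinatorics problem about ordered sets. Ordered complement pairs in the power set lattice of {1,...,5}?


Complement pair (a,b): a meet b = bottom, a join b = top.
Here: A intersect B = {} and A union B = {1,...,5}.
Pairs found: ({},{1,2,3,4,5}), ({1},{2,3,4,5}), ({2},{1,3,4,5}), ({3},{1,2,4,5}), ... (28 more)
Total ordered pairs: 32


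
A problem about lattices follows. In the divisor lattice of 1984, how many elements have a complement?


An element a is complemented if some b has a meet b = bottom, a join b = top.
a is complemented iff gcd(a, n/a)=1, i.e. a is a unitary divisor of 1984.
Complemented elements: 1, 31, 64, 1984
Count: 4


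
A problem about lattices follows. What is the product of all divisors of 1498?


Divisors of 1498: [1, 2, 7, 14, 107, 214, 749, 1498]
Product = n^(d(n)/2) = 1498^(8/2)
Product = 5035553952016


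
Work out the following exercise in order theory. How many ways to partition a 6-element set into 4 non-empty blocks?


S(n,k) = k*S(n-1,k) + S(n-1,k-1).
S(5,4) = 10, S(5,3) = 25
S(6,4) = 4*10 + 25 = 40 + 25
S(6,4) = 65


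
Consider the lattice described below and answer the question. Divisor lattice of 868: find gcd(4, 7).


In a divisor lattice, meet = gcd (greatest common divisor).
By Euclidean algorithm or factoring: gcd(4,7) = 1


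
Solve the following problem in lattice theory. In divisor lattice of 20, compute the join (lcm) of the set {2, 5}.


In a divisor lattice, join = lcm (least common multiple).
Compute lcm iteratively: start with first element, then lcm(current, next).
Elements: [2, 5]
lcm(2,5) = 10
Final lcm = 10


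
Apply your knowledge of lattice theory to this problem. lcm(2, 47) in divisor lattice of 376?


Join=lcm.
gcd(2,47)=1
lcm=94


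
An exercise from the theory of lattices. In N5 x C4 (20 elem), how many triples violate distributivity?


Distributive law: a ^ (b v c) = (a ^ b) v (a ^ c).
Check all 20^3 = 8000 ordered triples (a,b,c).
  e.g. a=(b,0), b=(a,0), c=(c,0): lhs=(b,0) != rhs=(a,0)
  e.g. a=(b,0), b=(a,0), c=(c,1): lhs=(b,0) != rhs=(a,0)
Total violating triples: 128


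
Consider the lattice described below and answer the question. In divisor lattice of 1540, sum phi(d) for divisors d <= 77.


Divisors of 1540 up to 77: [1, 2, 4, 5, 7, 10, 11, 14, 20, 22, 28, 35, 44, 55, 70, 77]
phi values: [1, 1, 2, 4, 6, 4, 10, 6, 8, 10, 12, 24, 20, 40, 24, 60]
Sum = 232


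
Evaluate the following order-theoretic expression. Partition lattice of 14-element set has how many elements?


B(n) = number of set partitions of an n-element set.
B(n) satisfies the recurrence: B(n+1) = sum_k C(n,k)*B(k).
B(14) = 190899322


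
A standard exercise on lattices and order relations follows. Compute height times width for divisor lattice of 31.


Height = length of longest chain minus 1; width = size of largest antichain.
A maximum chain: 1 | 31  (height 1).
A maximum antichain: {1}  (width 1).
Product = 1 * 1 = 1


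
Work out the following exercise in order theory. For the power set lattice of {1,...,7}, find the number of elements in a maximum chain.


A chain is a totally ordered subset; we count the number of elements in a maximum chain.
Compute, for each element x, the size of the longest chain ending at x:
  {}: 1
  {1}: 2
  {2}: 2
  {3}: 2
  {4}: 2
  {5}: 2
  ...
A maximum chain: {} < {1} < {1,2} < {1,2,3} < {1,2,3,4} < {1,2,3,4,5} < {1,2,3,4,5,6} < {1,2,3,4,5,6,7}
Number of elements in the longest chain: 8


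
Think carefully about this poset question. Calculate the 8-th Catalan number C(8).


C(n) = C(2n, n) / (n+1).
C(16, 8) = 12870
C(8) = 12870 / 9 = 1430


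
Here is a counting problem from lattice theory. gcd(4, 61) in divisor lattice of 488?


Meet=gcd.
gcd(4,61)=1


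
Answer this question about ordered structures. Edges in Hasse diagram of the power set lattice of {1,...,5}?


A cover relation a -< b holds when a < b with no c strictly between.
Cover relations:
  {} -< {1}
  {} -< {2}
  {} -< {3}
  {} -< {4}
  {} -< {5}
  {1} -< {1,2}
  {1} -< {1,3}
  {1} -< {1,4}
  ...72 more
Total: 80


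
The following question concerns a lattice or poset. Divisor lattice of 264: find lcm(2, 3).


In a divisor lattice, join = lcm (least common multiple).
gcd(2,3) = 1
lcm(2,3) = 2*3/gcd = 6/1 = 6


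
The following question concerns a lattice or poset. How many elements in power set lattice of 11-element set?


Power set = 2^n.
2^11 = 2048


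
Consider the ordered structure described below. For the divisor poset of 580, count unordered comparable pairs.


A comparable pair {a,b} has a < b or b < a in the order.
Count unordered pairs where one element is strictly below the other.
Examples: {1,2}, {1,4}, {1,5}, {1,10}, ...
Total comparable pairs: 42


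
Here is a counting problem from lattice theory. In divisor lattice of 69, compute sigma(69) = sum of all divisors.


sigma(n) = sum of divisors.
Divisors of 69: [1, 3, 23, 69]
Sum = 96


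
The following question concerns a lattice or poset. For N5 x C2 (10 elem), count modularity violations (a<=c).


Modular law: if a <= c then a v (b ^ c) = (a v b) ^ c.
Check all triples (a,b,c) with a <= c among 10 elements.
  e.g. a=(a,0), b=(c,0), c=(b,0): lhs=(a,0) != rhs=(b,0)
  e.g. a=(a,0), b=(c,1), c=(b,0): lhs=(a,0) != rhs=(b,0)
Total violating triples: 6
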